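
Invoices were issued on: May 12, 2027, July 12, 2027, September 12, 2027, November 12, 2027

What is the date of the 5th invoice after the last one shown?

September 12, 2028

Gaps: 61, 62, 61 days — not constant. Every event is on the 12th of the month.
Pattern: the 12th of every 2 months.
Next: January 2028 → January 12, 2028.
Next: March 2028 → March 12, 2028.
Next: May 2028 → May 12, 2028.
July 2028: July 12, 2028.
Next: September 2028 → September 12, 2028.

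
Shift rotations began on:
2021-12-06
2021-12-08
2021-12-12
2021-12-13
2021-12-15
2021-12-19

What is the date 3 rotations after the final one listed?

The gap pattern 2, 4, 1, 2, 4 repeats every 3 events.
These are the Mondays, Wednesdays and Sundays of each week.
The following Monday is 2021-12-20.
Next Wednesday: 2021-12-22.
The following Sunday is 2021-12-26.

2021-12-26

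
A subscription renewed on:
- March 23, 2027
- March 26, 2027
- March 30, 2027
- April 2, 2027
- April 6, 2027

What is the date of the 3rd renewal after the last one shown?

The gap pattern 3, 4, 3, 4 repeats every 2 events.
These are the Tuesdays and Fridays of each week.
The following Friday is April 9, 2027.
The following Tuesday is April 13, 2027.
The following Friday is April 16, 2027.

April 16, 2027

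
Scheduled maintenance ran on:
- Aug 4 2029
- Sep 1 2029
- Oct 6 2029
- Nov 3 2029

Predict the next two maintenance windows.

All dates are Saturdays, 28, 35, 28 days apart.
Specifically, the 1st Saturday of each month.
1st Saturday of December 2029: Dec 1 2029.
January 2030 — 1st Saturday is Jan 5 2030.

Dec 1 2029, Jan 5 2030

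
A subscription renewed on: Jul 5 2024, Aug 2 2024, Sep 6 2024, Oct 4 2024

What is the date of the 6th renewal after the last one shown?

Apr 4 2025

These are Fridays at 28- or 35-day spacing (28, 35, 28).
The pattern: 1st Friday of the month.
November 2024 — 1st Friday is Nov 1 2024.
December 2024 — 1st Friday is Dec 6 2024.
January 2025 — 1st Friday is Jan 3 2025.
1st Friday of February 2025: Feb 7 2025.
1st Friday of March 2025: Mar 7 2025.
April 2025 — 1st Friday is Apr 4 2025.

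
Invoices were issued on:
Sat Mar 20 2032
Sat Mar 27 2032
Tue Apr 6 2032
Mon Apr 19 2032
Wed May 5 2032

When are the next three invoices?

Mon May 24 2032, Tue Jun 15 2032, Sat Jul 10 2032

Gaps: 7, 10, 13, 16 days — each gap is 3 larger than the previous one.
Next gap: 19 days. Wed May 5 2032 + 19 days = Mon May 24 2032.
Next gap: 22 days. Mon May 24 2032 + 22 days = Tue Jun 15 2032.
Next gap: 25 days. Tue Jun 15 2032 + 25 days = Sat Jul 10 2032.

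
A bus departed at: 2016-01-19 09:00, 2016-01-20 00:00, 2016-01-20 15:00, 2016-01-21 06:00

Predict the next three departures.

2016-01-21 21:00, 2016-01-22 12:00, 2016-01-23 03:00

Spacing: 15, 15, 15 h — constant 15 h.
2016-01-21 06:00 + 15 h = 2016-01-21 21:00.
2016-01-21 21:00 + 15 h = 2016-01-22 12:00.
2016-01-22 12:00 + 15 h = 2016-01-23 03:00.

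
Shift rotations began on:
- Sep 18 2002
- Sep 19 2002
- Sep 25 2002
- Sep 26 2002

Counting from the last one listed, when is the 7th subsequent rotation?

Oct 23 2002

The gap pattern 1, 6, 1 repeats every 2 events.
These are the Wednesdays and Thursdays of each week.
Next Wednesday: Oct 2 2002.
The following Thursday is Oct 3 2002.
Next Wednesday: Oct 9 2002.
Next Thursday: Oct 10 2002.
Next Wednesday: Oct 16 2002.
Next Thursday: Oct 17 2002.
The following Wednesday is Oct 23 2002.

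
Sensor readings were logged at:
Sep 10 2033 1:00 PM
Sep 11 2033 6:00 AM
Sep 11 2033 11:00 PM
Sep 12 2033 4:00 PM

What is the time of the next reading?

Spacing: 17, 17, 17 h — constant 17 h.
Sep 12 2033 4:00 PM + 17 h = Sep 13 2033 9:00 AM.

Sep 13 2033 9:00 AM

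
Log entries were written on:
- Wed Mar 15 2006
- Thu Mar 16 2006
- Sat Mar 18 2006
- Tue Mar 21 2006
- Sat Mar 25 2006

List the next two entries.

Thu Mar 30 2006, Wed Apr 5 2006

Intervals are 1, 2, 3, 4 days — an arithmetic progression with common difference 1.
Next gap: 5 days. Sat Mar 25 2006 + 5 days = Thu Mar 30 2006.
Next gap: 6 days. Thu Mar 30 2006 + 6 days = Wed Apr 5 2006.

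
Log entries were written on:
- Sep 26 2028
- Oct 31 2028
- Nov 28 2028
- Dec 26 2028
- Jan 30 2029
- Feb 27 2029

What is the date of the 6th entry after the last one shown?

All Tuesdays; the gaps (35, 28, 28, 35, 28) vary with month length.
This is the last Tuesday of each month.
March 2029 ends with Tuesday Mar 27 2029.
Last Tuesday of April 2029: Apr 24 2029.
Last Tuesday of May 2029: May 29 2029.
Last Tuesday of June 2029: Jun 26 2029.
Last Tuesday of July 2029: Jul 31 2029.
Last Tuesday of August 2029: Aug 28 2029.

Aug 28 2029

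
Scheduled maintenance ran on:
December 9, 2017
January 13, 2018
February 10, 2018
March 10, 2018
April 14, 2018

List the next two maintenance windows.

These are Saturdays at 28- or 35-day spacing (35, 28, 28, 35).
The pattern: 2nd Saturday of the month.
2nd Saturday of May 2018: May 12, 2018.
June 2018 — 2nd Saturday is June 9, 2018.

May 12, 2018; June 9, 2018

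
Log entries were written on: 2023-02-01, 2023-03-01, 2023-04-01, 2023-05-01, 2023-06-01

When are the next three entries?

Each date is the 1st; the gaps (28, 31, 30, 31) track the month lengths.
The rule is the 1st of each month.
July 2023: 2023-07-01.
Next: August 2023 → 2023-08-01.
Next: September 2023 → 2023-09-01.

2023-07-01, 2023-08-01, 2023-09-01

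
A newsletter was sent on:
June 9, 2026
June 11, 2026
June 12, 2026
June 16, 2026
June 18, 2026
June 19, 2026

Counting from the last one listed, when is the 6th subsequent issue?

July 3, 2026

Gaps: 2, 1, 4, 2, 1 days — not constant, but cyclic with period 3.
The events fall on every Tuesday, Thursday and Friday.
The following Tuesday is June 23, 2026.
Next Thursday: June 25, 2026.
The following Friday is June 26, 2026.
Next Tuesday: June 30, 2026.
The following Thursday is July 2, 2026.
The following Friday is July 3, 2026.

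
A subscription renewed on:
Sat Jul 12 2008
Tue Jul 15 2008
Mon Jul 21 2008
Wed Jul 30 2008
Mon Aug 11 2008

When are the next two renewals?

Tue Aug 26 2008, Sat Sep 13 2008

The spacing grows by 3 each time: 3, 6, 9, 12 days.
Next gap: 15 days. Mon Aug 11 2008 + 15 days = Tue Aug 26 2008.
Next gap: 18 days. Tue Aug 26 2008 + 18 days = Sat Sep 13 2008.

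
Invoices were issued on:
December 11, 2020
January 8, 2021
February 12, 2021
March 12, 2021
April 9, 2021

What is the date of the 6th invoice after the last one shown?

October 8, 2021

These are Fridays at 28- or 35-day spacing (28, 35, 28, 28).
The pattern: 2nd Friday of the month.
2nd Friday of May 2021: May 14, 2021.
June 2021 — 2nd Friday is June 11, 2021.
2nd Friday of July 2021: July 9, 2021.
August 2021 — 2nd Friday is August 13, 2021.
2nd Friday of September 2021: September 10, 2021.
October 2021 — 2nd Friday is October 8, 2021.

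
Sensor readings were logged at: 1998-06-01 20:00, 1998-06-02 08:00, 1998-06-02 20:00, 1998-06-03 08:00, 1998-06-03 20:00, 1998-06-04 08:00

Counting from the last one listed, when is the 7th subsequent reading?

1998-06-07 20:00

Spacing: 12, 12, 12, 12, 12 h — constant 12 h.
1998-06-04 08:00 + 12 h = 1998-06-04 20:00.
1998-06-04 20:00 + 12 h = 1998-06-05 08:00.
1998-06-05 08:00 + 12 h = 1998-06-05 20:00.
1998-06-05 20:00 + 12 h = 1998-06-06 08:00.
1998-06-06 08:00 + 12 h = 1998-06-06 20:00.
1998-06-06 20:00 + 12 h = 1998-06-07 08:00.
1998-06-07 08:00 + 12 h = 1998-06-07 20:00.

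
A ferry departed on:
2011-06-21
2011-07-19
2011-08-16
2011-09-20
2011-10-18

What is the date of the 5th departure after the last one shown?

These are Tuesdays at 28- or 35-day spacing (28, 28, 35, 28).
The pattern: 3rd Tuesday of the month.
November 2011 — 3rd Tuesday is 2011-11-15.
December 2011 — 3rd Tuesday is 2011-12-20.
January 2012 — 3rd Tuesday is 2012-01-17.
3rd Tuesday of February 2012: 2012-02-21.
March 2012 — 3rd Tuesday is 2012-03-20.

2012-03-20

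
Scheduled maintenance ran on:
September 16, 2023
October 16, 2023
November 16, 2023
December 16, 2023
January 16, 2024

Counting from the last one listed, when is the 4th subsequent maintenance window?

Each date is the 16th; the gaps (30, 31, 30, 31) track the month lengths.
The rule is the 16th of each month.
Next: February 2024 → February 16, 2024.
Next: March 2024 → March 16, 2024.
April 2024: April 16, 2024.
May 2024: May 16, 2024.

May 16, 2024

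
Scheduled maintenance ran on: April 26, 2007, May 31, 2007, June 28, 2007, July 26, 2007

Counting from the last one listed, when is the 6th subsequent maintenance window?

All Thursdays; the gaps (35, 28, 28) vary with month length.
This is the last Thursday of each month.
Last Thursday of August 2007: August 30, 2007.
Last Thursday of September 2007: September 27, 2007.
October 2007 ends with Thursday October 25, 2007.
November 2007 ends with Thursday November 29, 2007.
December 2007 ends with Thursday December 27, 2007.
January 2008 ends with Thursday January 31, 2008.

January 31, 2008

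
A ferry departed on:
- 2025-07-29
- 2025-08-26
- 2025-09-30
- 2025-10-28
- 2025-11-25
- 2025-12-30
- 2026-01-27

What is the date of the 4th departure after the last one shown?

Every date is a Tuesday; gaps 28, 35, 28, 28, 35, 28 days.
Each is the last Tuesday of its month (at least one falls on the 29th or later, ruling out '4th Tuesday').
Last Tuesday of February 2026: 2026-02-24.
March 2026 ends with Tuesday 2026-03-31.
Last Tuesday of April 2026: 2026-04-28.
May 2026 ends with Tuesday 2026-05-26.

2026-05-26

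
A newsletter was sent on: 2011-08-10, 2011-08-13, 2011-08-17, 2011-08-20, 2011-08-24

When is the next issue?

The gap pattern 3, 4, 3, 4 repeats every 2 events.
These are the Wednesdays and Saturdays of each week.
Next Saturday: 2011-08-27.

2011-08-27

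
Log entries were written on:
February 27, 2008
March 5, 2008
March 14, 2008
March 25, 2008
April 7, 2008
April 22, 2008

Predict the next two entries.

Gaps: 7, 9, 11, 13, 15 days — each gap is 2 larger than the previous one.
Next gap: 17 days. April 22, 2008 + 17 days = May 9, 2008.
Next gap: 19 days. May 9, 2008 + 19 days = May 28, 2008.

May 9, 2008; May 28, 2008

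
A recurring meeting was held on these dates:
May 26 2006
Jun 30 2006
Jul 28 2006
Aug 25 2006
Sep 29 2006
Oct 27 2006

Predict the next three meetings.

Nov 24 2006, Dec 29 2006, Jan 26 2007

All Fridays; the gaps (35, 28, 28, 35, 28) vary with month length.
This is the last Friday of each month.
Last Friday of November 2006: Nov 24 2006.
December 2006 ends with Friday Dec 29 2006.
Last Friday of January 2007: Jan 26 2007.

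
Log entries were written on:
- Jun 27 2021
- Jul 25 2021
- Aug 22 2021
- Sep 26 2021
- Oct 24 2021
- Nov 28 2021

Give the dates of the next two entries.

Dec 26 2021, Jan 23 2022

Gaps: 28, 28, 35, 28, 35 days — a mix of 28 and 35. Every date is a Sunday.
Each is the 4th Sunday of its month.
4th Sunday of December 2021: Dec 26 2021.
January 2022 — 4th Sunday is Jan 23 2022.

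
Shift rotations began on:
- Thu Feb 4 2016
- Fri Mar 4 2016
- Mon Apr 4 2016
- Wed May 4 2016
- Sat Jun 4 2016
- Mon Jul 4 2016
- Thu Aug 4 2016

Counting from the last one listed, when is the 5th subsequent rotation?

Each date is the 4th; the gaps (29, 31, 30, 31, 30, 31) track the month lengths.
The rule is the 4th of each month.
Next: September 2016 → Sun Sep 4 2016.
October 2016: Tue Oct 4 2016.
November 2016: Fri Nov 4 2016.
Next: December 2016 → Sun Dec 4 2016.
January 2017: Wed Jan 4 2017.

Wed Jan 4 2017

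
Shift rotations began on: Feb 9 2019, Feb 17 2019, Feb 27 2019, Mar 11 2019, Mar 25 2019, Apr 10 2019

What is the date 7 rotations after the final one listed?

The spacing grows by 2 each time: 8, 10, 12, 14, 16 days.
Next gap: 18 days. Apr 10 2019 + 18 days = Apr 28 2019.
Next gap: 20 days. Apr 28 2019 + 20 days = May 18 2019.
Next gap: 22 days. May 18 2019 + 22 days = Jun 9 2019.
Next gap: 24 days. Jun 9 2019 + 24 days = Jul 3 2019.
Next gap: 26 days. Jul 3 2019 + 26 days = Jul 29 2019.
Next gap: 28 days. Jul 29 2019 + 28 days = Aug 26 2019.
Next gap: 30 days. Aug 26 2019 + 30 days = Sep 25 2019.

Sep 25 2019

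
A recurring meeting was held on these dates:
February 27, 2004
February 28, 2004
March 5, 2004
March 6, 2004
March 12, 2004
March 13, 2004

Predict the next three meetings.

March 19, 2004; March 20, 2004; March 26, 2004

Every event lands on a Friday or Saturday (gaps cycle 1, 6, 1, 6, 1).
So the schedule is: every Friday and Saturday.
The following Friday is March 19, 2004.
Next Saturday: March 20, 2004.
The following Friday is March 26, 2004.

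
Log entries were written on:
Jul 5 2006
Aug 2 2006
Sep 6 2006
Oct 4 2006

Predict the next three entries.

Gaps: 28, 35, 28 days — a mix of 28 and 35. Every date is a Wednesday.
Each is the 1st Wednesday of its month.
1st Wednesday of November 2006: Nov 1 2006.
December 2006 — 1st Wednesday is Dec 6 2006.
January 2007 — 1st Wednesday is Jan 3 2007.

Nov 1 2006, Dec 6 2006, Jan 3 2007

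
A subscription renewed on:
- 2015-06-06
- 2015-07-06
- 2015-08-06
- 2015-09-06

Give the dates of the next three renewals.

2015-10-06, 2015-11-06, 2015-12-06

Each date is the 6th; the gaps (30, 31, 31) track the month lengths.
The rule is the 6th of each month.
Next: October 2015 → 2015-10-06.
November 2015: 2015-11-06.
Next: December 2015 → 2015-12-06.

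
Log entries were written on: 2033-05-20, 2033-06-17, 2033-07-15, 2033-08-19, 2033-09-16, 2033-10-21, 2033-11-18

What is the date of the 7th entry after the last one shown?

2034-06-16

Gaps: 28, 28, 35, 28, 35, 28 days — a mix of 28 and 35. Every date is a Friday.
Each is the 3rd Friday of its month.
3rd Friday of December 2033: 2033-12-16.
3rd Friday of January 2034: 2034-01-20.
February 2034 — 3rd Friday is 2034-02-17.
March 2034 — 3rd Friday is 2034-03-17.
3rd Friday of April 2034: 2034-04-21.
3rd Friday of May 2034: 2034-05-19.
June 2034 — 3rd Friday is 2034-06-16.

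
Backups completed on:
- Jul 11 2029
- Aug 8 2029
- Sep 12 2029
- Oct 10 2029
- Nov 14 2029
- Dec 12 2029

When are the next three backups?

These are Wednesdays at 28- or 35-day spacing (28, 35, 28, 35, 28).
The pattern: 2nd Wednesday of the month.
January 2030 — 2nd Wednesday is Jan 9 2030.
February 2030 — 2nd Wednesday is Feb 13 2030.
March 2030 — 2nd Wednesday is Mar 13 2030.

Jan 9 2030, Feb 13 2030, Mar 13 2030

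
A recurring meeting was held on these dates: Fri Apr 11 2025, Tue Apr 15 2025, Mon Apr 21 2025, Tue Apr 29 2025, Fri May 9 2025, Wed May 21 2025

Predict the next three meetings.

Intervals are 4, 6, 8, 10, 12 days — an arithmetic progression with common difference 2.
Next gap: 14 days. Wed May 21 2025 + 14 days = Wed Jun 4 2025.
Next gap: 16 days. Wed Jun 4 2025 + 16 days = Fri Jun 20 2025.
Next gap: 18 days. Fri Jun 20 2025 + 18 days = Tue Jul 8 2025.

Wed Jun 4 2025, Fri Jun 20 2025, Tue Jul 8 2025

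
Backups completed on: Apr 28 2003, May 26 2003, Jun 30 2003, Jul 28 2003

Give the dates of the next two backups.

All Mondays; the gaps (28, 35, 28) vary with month length.
This is the last Monday of each month.
Last Monday of August 2003: Aug 25 2003.
September 2003 ends with Monday Sep 29 2003.

Aug 25 2003, Sep 29 2003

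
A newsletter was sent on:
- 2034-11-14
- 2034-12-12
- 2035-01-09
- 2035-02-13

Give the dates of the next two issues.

Gaps: 28, 28, 35 days — a mix of 28 and 35. Every date is a Tuesday.
Each is the 2nd Tuesday of its month.
2nd Tuesday of March 2035: 2035-03-13.
2nd Tuesday of April 2035: 2035-04-10.

2035-03-13, 2035-04-10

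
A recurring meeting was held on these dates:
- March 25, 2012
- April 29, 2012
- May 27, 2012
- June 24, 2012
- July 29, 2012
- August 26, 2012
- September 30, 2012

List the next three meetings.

These are Sundays with 35, 28, 28, 35, 28, 35-day gaps.
Each is the final Sunday of its month — April 29, 2012 is past the 28th, so '4th Sunday' doesn't fit.
Last Sunday of October 2012: October 28, 2012.
November 2012 ends with Sunday November 25, 2012.
Last Sunday of December 2012: December 30, 2012.

October 28, 2012; November 25, 2012; December 30, 2012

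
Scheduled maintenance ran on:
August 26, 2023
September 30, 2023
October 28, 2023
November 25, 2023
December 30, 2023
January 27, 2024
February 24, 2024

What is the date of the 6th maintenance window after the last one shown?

August 31, 2024

All Saturdays; the gaps (35, 28, 28, 35, 28, 28) vary with month length.
This is the last Saturday of each month.
Last Saturday of March 2024: March 30, 2024.
Last Saturday of April 2024: April 27, 2024.
Last Saturday of May 2024: May 25, 2024.
Last Saturday of June 2024: June 29, 2024.
July 2024 ends with Saturday July 27, 2024.
August 2024 ends with Saturday August 31, 2024.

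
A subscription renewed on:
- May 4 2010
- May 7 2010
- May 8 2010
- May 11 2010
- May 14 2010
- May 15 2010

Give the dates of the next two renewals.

The gap pattern 3, 1, 3, 3, 1 repeats every 3 events.
These are the Tuesdays, Fridays and Saturdays of each week.
Next Tuesday: May 18 2010.
Next Friday: May 21 2010.

May 18 2010, May 21 2010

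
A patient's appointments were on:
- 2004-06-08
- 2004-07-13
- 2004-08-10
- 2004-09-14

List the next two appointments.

These are Tuesdays at 28- or 35-day spacing (35, 28, 35).
The pattern: 2nd Tuesday of the month.
2nd Tuesday of October 2004: 2004-10-12.
2nd Tuesday of November 2004: 2004-11-09.

2004-10-12, 2004-11-09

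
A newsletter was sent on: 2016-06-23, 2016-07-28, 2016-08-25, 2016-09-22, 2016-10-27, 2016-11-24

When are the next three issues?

All dates are Thursdays, 35, 28, 28, 35, 28 days apart.
Specifically, the 4th Thursday of each month.
December 2016 — 4th Thursday is 2016-12-22.
January 2017 — 4th Thursday is 2017-01-26.
4th Thursday of February 2017: 2017-02-23.

2016-12-22, 2017-01-26, 2017-02-23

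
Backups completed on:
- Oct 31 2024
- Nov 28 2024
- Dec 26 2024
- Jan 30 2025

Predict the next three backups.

Feb 27 2025, Mar 27 2025, Apr 24 2025

These are Thursdays with 28, 28, 35-day gaps.
Each is the final Thursday of its month — Oct 31 2024 is past the 28th, so '4th Thursday' doesn't fit.
Last Thursday of February 2025: Feb 27 2025.
Last Thursday of March 2025: Mar 27 2025.
Last Thursday of April 2025: Apr 24 2025.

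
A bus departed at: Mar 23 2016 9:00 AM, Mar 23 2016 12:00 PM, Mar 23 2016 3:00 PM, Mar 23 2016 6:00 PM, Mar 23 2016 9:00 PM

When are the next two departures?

The interval is a steady 3 hours (3, 3, 3, 3).
Mar 23 2016 9:00 PM + 3 h = Mar 24 2016 12:00 AM.
Mar 24 2016 12:00 AM + 3 h = Mar 24 2016 3:00 AM.

Mar 24 2016 12:00 AM, Mar 24 2016 3:00 AM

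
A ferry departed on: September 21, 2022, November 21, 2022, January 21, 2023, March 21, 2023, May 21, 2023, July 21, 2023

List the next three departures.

September 21, 2023; November 21, 2023; January 21, 2024

Each date is the 21st; the gaps (61, 61, 59, 61, 61) track the month lengths.
The rule is the 21st of every 2 months.
Next: September 2023 → September 21, 2023.
November 2023: November 21, 2023.
January 2024: January 21, 2024.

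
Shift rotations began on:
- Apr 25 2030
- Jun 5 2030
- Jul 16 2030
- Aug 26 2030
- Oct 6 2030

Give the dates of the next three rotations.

The spacing is 41, 41, 41, 41 days — always 41 days.
Oct 6 2030 + 41 days = Nov 16 2030.
Nov 16 2030 + 41 days = Dec 27 2030.
Dec 27 2030 + 41 days = Feb 6 2031.

Nov 16 2030, Dec 27 2030, Feb 6 2031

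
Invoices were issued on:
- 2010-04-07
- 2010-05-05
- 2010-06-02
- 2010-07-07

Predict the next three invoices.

2010-08-04, 2010-09-01, 2010-10-06

All dates are Wednesdays, 28, 28, 35 days apart.
Specifically, the 1st Wednesday of each month.
August 2010 — 1st Wednesday is 2010-08-04.
September 2010 — 1st Wednesday is 2010-09-01.
1st Wednesday of October 2010: 2010-10-06.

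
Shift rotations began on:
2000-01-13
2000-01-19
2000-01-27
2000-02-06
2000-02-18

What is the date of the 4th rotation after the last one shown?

The spacing grows by 2 each time: 6, 8, 10, 12 days.
Next gap: 14 days. 2000-02-18 + 14 days = 2000-03-03.
Next gap: 16 days. 2000-03-03 + 16 days = 2000-03-19.
Next gap: 18 days. 2000-03-19 + 18 days = 2000-04-06.
Next gap: 20 days. 2000-04-06 + 20 days = 2000-04-26.

2000-04-26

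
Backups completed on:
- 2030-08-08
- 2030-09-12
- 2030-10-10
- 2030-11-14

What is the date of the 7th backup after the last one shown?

2031-06-12

These are Thursdays at 28- or 35-day spacing (35, 28, 35).
The pattern: 2nd Thursday of the month.
2nd Thursday of December 2030: 2030-12-12.
2nd Thursday of January 2031: 2031-01-09.
2nd Thursday of February 2031: 2031-02-13.
2nd Thursday of March 2031: 2031-03-13.
2nd Thursday of April 2031: 2031-04-10.
May 2031 — 2nd Thursday is 2031-05-08.
June 2031 — 2nd Thursday is 2031-06-12.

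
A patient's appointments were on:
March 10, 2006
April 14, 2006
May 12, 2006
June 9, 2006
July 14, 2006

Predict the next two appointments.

These are Fridays at 28- or 35-day spacing (35, 28, 28, 35).
The pattern: 2nd Friday of the month.
August 2006 — 2nd Friday is August 11, 2006.
2nd Friday of September 2006: September 8, 2006.

August 11, 2006; September 8, 2006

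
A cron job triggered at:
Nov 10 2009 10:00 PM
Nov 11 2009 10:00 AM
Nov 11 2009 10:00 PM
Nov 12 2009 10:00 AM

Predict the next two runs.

Nov 12 2009 10:00 PM, Nov 13 2009 10:00 AM

Spacing: 12, 12, 12 h — constant 12 h.
Nov 12 2009 10:00 AM + 12 h = Nov 12 2009 10:00 PM.
Nov 12 2009 10:00 PM + 12 h = Nov 13 2009 10:00 AM.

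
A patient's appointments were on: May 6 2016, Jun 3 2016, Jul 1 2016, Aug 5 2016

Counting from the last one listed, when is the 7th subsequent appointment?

Mar 3 2017

These are Fridays at 28- or 35-day spacing (28, 28, 35).
The pattern: 1st Friday of the month.
September 2016 — 1st Friday is Sep 2 2016.
October 2016 — 1st Friday is Oct 7 2016.
1st Friday of November 2016: Nov 4 2016.
1st Friday of December 2016: Dec 2 2016.
1st Friday of January 2017: Jan 6 2017.
February 2017 — 1st Friday is Feb 3 2017.
March 2017 — 1st Friday is Mar 3 2017.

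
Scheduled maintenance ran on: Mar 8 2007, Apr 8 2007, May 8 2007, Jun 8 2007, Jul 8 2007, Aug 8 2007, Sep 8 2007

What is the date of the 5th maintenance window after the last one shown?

Feb 8 2008

Gaps: 31, 30, 31, 30, 31, 31 days — not constant. Every event is on the 8th of the month.
Pattern: the 8th of each month.
Next: October 2007 → Oct 8 2007.
November 2007: Nov 8 2007.
December 2007: Dec 8 2007.
Next: January 2008 → Jan 8 2008.
February 2008: Feb 8 2008.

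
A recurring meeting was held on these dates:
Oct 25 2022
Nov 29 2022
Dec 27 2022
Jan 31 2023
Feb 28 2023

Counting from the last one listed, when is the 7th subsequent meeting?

All Tuesdays; the gaps (35, 28, 35, 28) vary with month length.
This is the last Tuesday of each month.
March 2023 ends with Tuesday Mar 28 2023.
Last Tuesday of April 2023: Apr 25 2023.
Last Tuesday of May 2023: May 30 2023.
Last Tuesday of June 2023: Jun 27 2023.
July 2023 ends with Tuesday Jul 25 2023.
August 2023 ends with Tuesday Aug 29 2023.
September 2023 ends with Tuesday Sep 26 2023.

Sep 26 2023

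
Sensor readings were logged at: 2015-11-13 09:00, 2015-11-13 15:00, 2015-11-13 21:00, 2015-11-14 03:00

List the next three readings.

The interval is a steady 6 hours (6, 6, 6).
2015-11-14 03:00 + 6 h = 2015-11-14 09:00.
2015-11-14 09:00 + 6 h = 2015-11-14 15:00.
2015-11-14 15:00 + 6 h = 2015-11-14 21:00.

2015-11-14 09:00, 2015-11-14 15:00, 2015-11-14 21:00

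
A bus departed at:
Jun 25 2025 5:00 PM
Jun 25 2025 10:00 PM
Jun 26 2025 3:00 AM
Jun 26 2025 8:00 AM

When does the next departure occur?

Spacing: 5, 5, 5 h — constant 5 h.
Jun 26 2025 8:00 AM + 5 h = Jun 26 2025 1:00 PM.

Jun 26 2025 1:00 PM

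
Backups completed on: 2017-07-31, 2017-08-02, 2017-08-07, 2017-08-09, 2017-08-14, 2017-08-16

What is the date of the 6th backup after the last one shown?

2017-09-06

Gaps: 2, 5, 2, 5, 2 days — not constant, but cyclic with period 2.
The events fall on every Monday and Wednesday.
The following Monday is 2017-08-21.
Next Wednesday: 2017-08-23.
Next Monday: 2017-08-28.
Next Wednesday: 2017-08-30.
The following Monday is 2017-09-04.
Next Wednesday: 2017-09-06.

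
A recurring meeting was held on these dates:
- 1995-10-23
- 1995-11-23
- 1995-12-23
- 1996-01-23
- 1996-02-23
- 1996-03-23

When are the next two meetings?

The day-of-month is always 23 (31, 30, 31, 31, 29 days between events).
So this recurs on the 23rd of each month.
April 1996: 1996-04-23.
Next: May 1996 → 1996-05-23.

1996-04-23, 1996-05-23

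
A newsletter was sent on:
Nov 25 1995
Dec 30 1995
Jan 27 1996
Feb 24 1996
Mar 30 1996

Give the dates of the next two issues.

Apr 27 1996, May 25 1996

Every date is a Saturday; gaps 35, 28, 28, 35 days.
Each is the last Saturday of its month (at least one falls on the 29th or later, ruling out '4th Saturday').
Last Saturday of April 1996: Apr 27 1996.
May 1996 ends with Saturday May 25 1996.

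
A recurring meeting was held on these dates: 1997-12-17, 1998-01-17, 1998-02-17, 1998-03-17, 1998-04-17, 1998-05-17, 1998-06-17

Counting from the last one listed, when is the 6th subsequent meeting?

The day-of-month is always 17 (31, 31, 28, 31, 30, 31 days between events).
So this recurs on the 17th of each month.
Next: July 1998 → 1998-07-17.
Next: August 1998 → 1998-08-17.
Next: September 1998 → 1998-09-17.
October 1998: 1998-10-17.
Next: November 1998 → 1998-11-17.
Next: December 1998 → 1998-12-17.

1998-12-17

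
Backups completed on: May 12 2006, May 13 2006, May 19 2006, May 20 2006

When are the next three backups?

May 26 2006, May 27 2006, Jun 2 2006

The gap pattern 1, 6, 1 repeats every 2 events.
These are the Fridays and Saturdays of each week.
Next Friday: May 26 2006.
Next Saturday: May 27 2006.
Next Friday: Jun 2 2006.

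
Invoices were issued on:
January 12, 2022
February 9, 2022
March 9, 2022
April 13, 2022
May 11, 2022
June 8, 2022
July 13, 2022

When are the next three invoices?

All dates are Wednesdays, 28, 28, 35, 28, 28, 35 days apart.
Specifically, the 2nd Wednesday of each month.
2nd Wednesday of August 2022: August 10, 2022.
2nd Wednesday of September 2022: September 14, 2022.
2nd Wednesday of October 2022: October 12, 2022.

August 10, 2022; September 14, 2022; October 12, 2022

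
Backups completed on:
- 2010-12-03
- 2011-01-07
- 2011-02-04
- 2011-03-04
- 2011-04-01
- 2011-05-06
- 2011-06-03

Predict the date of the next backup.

2011-07-01

These are Fridays at 28- or 35-day spacing (35, 28, 28, 28, 35, 28).
The pattern: 1st Friday of the month.
1st Friday of July 2011: 2011-07-01.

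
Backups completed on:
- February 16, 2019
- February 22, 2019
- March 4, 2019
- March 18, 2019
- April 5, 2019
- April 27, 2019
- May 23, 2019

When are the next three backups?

Gaps: 6, 10, 14, 18, 22, 26 days — each gap is 4 larger than the previous one.
Next gap: 30 days. May 23, 2019 + 30 days = June 22, 2019.
Next gap: 34 days. June 22, 2019 + 34 days = July 26, 2019.
Next gap: 38 days. July 26, 2019 + 38 days = September 2, 2019.

June 22, 2019; July 26, 2019; September 2, 2019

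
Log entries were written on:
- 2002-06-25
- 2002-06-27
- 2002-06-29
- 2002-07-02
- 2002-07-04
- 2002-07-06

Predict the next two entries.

The gap pattern 2, 2, 3, 2, 2 repeats every 3 events.
These are the Tuesdays, Thursdays and Saturdays of each week.
Next Tuesday: 2002-07-09.
The following Thursday is 2002-07-11.

2002-07-09, 2002-07-11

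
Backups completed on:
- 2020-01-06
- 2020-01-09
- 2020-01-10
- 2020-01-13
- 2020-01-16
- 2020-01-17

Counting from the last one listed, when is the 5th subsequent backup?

Every event lands on a Monday or Thursday or Friday (gaps cycle 3, 1, 3, 3, 1).
So the schedule is: every Monday, Thursday and Friday.
The following Monday is 2020-01-20.
The following Thursday is 2020-01-23.
The following Friday is 2020-01-24.
The following Monday is 2020-01-27.
Next Thursday: 2020-01-30.

2020-01-30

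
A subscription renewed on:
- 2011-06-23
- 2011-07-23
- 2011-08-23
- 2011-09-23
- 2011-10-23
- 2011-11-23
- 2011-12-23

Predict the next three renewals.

2012-01-23, 2012-02-23, 2012-03-23

Gaps: 30, 31, 31, 30, 31, 30 days — not constant. Every event is on the 23rd of the month.
Pattern: the 23rd of each month.
Next: January 2012 → 2012-01-23.
February 2012: 2012-02-23.
Next: March 2012 → 2012-03-23.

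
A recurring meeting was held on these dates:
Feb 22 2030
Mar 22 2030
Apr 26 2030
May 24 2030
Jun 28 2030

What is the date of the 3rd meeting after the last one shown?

Sep 27 2030

These are Fridays at 28- or 35-day spacing (28, 35, 28, 35).
The pattern: 4th Friday of the month.
July 2030 — 4th Friday is Jul 26 2030.
4th Friday of August 2030: Aug 23 2030.
September 2030 — 4th Friday is Sep 27 2030.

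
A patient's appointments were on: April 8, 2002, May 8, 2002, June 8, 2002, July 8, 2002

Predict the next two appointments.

August 8, 2002; September 8, 2002

The day-of-month is always 8 (30, 31, 30 days between events).
So this recurs on the 8th of each month.
Next: August 2002 → August 8, 2002.
Next: September 2002 → September 8, 2002.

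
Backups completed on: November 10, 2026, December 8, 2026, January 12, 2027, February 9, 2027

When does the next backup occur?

All dates are Tuesdays, 28, 35, 28 days apart.
Specifically, the 2nd Tuesday of each month.
March 2027 — 2nd Tuesday is March 9, 2027.

March 9, 2027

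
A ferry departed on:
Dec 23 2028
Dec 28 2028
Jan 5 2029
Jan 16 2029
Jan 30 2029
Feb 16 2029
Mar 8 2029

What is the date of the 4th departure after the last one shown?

The spacing grows by 3 each time: 5, 8, 11, 14, 17, 20 days.
Next gap: 23 days. Mar 8 2029 + 23 days = Mar 31 2029.
Next gap: 26 days. Mar 31 2029 + 26 days = Apr 26 2029.
Next gap: 29 days. Apr 26 2029 + 29 days = May 25 2029.
Next gap: 32 days. May 25 2029 + 32 days = Jun 26 2029.

Jun 26 2029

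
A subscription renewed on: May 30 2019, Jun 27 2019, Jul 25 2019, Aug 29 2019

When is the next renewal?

These are Thursdays with 28, 28, 35-day gaps.
Each is the final Thursday of its month — May 30 2019 is past the 28th, so '4th Thursday' doesn't fit.
September 2019 ends with Thursday Sep 26 2019.

Sep 26 2019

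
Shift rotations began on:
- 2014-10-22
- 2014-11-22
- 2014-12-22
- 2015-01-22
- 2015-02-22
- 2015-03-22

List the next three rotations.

Each date is the 22nd; the gaps (31, 30, 31, 31, 28) track the month lengths.
The rule is the 22nd of each month.
Next: April 2015 → 2015-04-22.
Next: May 2015 → 2015-05-22.
Next: June 2015 → 2015-06-22.

2015-04-22, 2015-05-22, 2015-06-22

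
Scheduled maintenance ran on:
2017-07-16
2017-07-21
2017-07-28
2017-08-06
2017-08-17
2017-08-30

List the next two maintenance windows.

2017-09-14, 2017-10-01

The spacing grows by 2 each time: 5, 7, 9, 11, 13 days.
Next gap: 15 days. 2017-08-30 + 15 days = 2017-09-14.
Next gap: 17 days. 2017-09-14 + 17 days = 2017-10-01.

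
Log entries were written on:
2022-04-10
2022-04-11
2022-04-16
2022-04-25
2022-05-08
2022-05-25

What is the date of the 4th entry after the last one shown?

Gaps: 1, 5, 9, 13, 17 days — each gap is 4 larger than the previous one.
Next gap: 21 days. 2022-05-25 + 21 days = 2022-06-15.
Next gap: 25 days. 2022-06-15 + 25 days = 2022-07-10.
Next gap: 29 days. 2022-07-10 + 29 days = 2022-08-08.
Next gap: 33 days. 2022-08-08 + 33 days = 2022-09-10.

2022-09-10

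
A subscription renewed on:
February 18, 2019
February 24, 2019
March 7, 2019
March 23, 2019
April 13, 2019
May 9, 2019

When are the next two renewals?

June 9, 2019; July 15, 2019

Gaps: 6, 11, 16, 21, 26 days — each gap is 5 larger than the previous one.
Next gap: 31 days. May 9, 2019 + 31 days = June 9, 2019.
Next gap: 36 days. June 9, 2019 + 36 days = July 15, 2019.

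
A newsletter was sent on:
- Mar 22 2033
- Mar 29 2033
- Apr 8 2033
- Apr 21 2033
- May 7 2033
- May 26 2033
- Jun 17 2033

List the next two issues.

Jul 12 2033, Aug 9 2033

Intervals are 7, 10, 13, 16, 19, 22 days — an arithmetic progression with common difference 3.
Next gap: 25 days. Jun 17 2033 + 25 days = Jul 12 2033.
Next gap: 28 days. Jul 12 2033 + 28 days = Aug 9 2033.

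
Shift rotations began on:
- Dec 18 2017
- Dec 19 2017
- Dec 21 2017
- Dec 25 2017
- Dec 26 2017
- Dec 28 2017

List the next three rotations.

Jan 1 2018, Jan 2 2018, Jan 4 2018

Gaps: 1, 2, 4, 1, 2 days — not constant, but cyclic with period 3.
The events fall on every Monday, Tuesday and Thursday.
The following Monday is Jan 1 2018.
The following Tuesday is Jan 2 2018.
Next Thursday: Jan 4 2018.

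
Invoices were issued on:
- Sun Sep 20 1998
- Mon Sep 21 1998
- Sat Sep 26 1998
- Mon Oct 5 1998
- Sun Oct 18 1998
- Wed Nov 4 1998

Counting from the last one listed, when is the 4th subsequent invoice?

Intervals are 1, 5, 9, 13, 17 days — an arithmetic progression with common difference 4.
Next gap: 21 days. Wed Nov 4 1998 + 21 days = Wed Nov 25 1998.
Next gap: 25 days. Wed Nov 25 1998 + 25 days = Sun Dec 20 1998.
Next gap: 29 days. Sun Dec 20 1998 + 29 days = Mon Jan 18 1999.
Next gap: 33 days. Mon Jan 18 1999 + 33 days = Sat Feb 20 1999.

Sat Feb 20 1999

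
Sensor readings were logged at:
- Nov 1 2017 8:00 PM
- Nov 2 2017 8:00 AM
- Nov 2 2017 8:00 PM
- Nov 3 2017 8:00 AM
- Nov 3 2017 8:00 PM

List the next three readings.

Nov 4 2017 8:00 AM, Nov 4 2017 8:00 PM, Nov 5 2017 8:00 AM

Spacing: 12, 12, 12, 12 h — constant 12 h.
Nov 3 2017 8:00 PM + 12 h = Nov 4 2017 8:00 AM.
Nov 4 2017 8:00 AM + 12 h = Nov 4 2017 8:00 PM.
Nov 4 2017 8:00 PM + 12 h = Nov 5 2017 8:00 AM.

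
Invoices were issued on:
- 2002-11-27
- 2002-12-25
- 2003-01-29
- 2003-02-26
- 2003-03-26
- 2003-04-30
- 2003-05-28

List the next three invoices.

These are Wednesdays with 28, 35, 28, 28, 35, 28-day gaps.
Each is the final Wednesday of its month — 2003-01-29 is past the 28th, so '4th Wednesday' doesn't fit.
Last Wednesday of June 2003: 2003-06-25.
Last Wednesday of July 2003: 2003-07-30.
August 2003 ends with Wednesday 2003-08-27.

2003-06-25, 2003-07-30, 2003-08-27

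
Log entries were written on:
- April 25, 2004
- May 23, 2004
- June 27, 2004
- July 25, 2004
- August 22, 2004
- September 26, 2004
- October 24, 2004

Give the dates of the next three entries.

November 28, 2004; December 26, 2004; January 23, 2005

All dates are Sundays, 28, 35, 28, 28, 35, 28 days apart.
Specifically, the 4th Sunday of each month.
November 2004 — 4th Sunday is November 28, 2004.
December 2004 — 4th Sunday is December 26, 2004.
4th Sunday of January 2005: January 23, 2005.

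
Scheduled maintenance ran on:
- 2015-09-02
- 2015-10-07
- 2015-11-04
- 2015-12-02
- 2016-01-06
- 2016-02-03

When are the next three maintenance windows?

2016-03-02, 2016-04-06, 2016-05-04

Gaps: 35, 28, 28, 35, 28 days — a mix of 28 and 35. Every date is a Wednesday.
Each is the 1st Wednesday of its month.
1st Wednesday of March 2016: 2016-03-02.
1st Wednesday of April 2016: 2016-04-06.
May 2016 — 1st Wednesday is 2016-05-04.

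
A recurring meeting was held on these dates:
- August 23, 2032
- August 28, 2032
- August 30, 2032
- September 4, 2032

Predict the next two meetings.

September 6, 2032; September 11, 2032

Gaps: 5, 2, 5 days — not constant, but cyclic with period 2.
The events fall on every Monday and Saturday.
The following Monday is September 6, 2032.
Next Saturday: September 11, 2032.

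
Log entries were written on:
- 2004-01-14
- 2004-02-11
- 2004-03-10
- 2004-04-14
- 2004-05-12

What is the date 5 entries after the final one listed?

2004-10-13

All dates are Wednesdays, 28, 28, 35, 28 days apart.
Specifically, the 2nd Wednesday of each month.
June 2004 — 2nd Wednesday is 2004-06-09.
2nd Wednesday of July 2004: 2004-07-14.
August 2004 — 2nd Wednesday is 2004-08-11.
2nd Wednesday of September 2004: 2004-09-08.
October 2004 — 2nd Wednesday is 2004-10-13.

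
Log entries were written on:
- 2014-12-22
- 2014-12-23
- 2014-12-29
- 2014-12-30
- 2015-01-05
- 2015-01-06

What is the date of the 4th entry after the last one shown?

2015-01-20

The gap pattern 1, 6, 1, 6, 1 repeats every 2 events.
These are the Mondays and Tuesdays of each week.
Next Monday: 2015-01-12.
Next Tuesday: 2015-01-13.
The following Monday is 2015-01-19.
Next Tuesday: 2015-01-20.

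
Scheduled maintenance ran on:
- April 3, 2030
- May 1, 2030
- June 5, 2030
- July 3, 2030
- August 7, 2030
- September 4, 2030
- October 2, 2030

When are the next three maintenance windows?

November 6, 2030; December 4, 2030; January 1, 2031

Gaps: 28, 35, 28, 35, 28, 28 days — a mix of 28 and 35. Every date is a Wednesday.
Each is the 1st Wednesday of its month.
1st Wednesday of November 2030: November 6, 2030.
1st Wednesday of December 2030: December 4, 2030.
January 2031 — 1st Wednesday is January 1, 2031.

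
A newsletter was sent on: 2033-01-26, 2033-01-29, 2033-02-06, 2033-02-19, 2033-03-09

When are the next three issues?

Intervals are 3, 8, 13, 18 days — an arithmetic progression with common difference 5.
Next gap: 23 days. 2033-03-09 + 23 days = 2033-04-01.
Next gap: 28 days. 2033-04-01 + 28 days = 2033-04-29.
Next gap: 33 days. 2033-04-29 + 33 days = 2033-06-01.

2033-04-01, 2033-04-29, 2033-06-01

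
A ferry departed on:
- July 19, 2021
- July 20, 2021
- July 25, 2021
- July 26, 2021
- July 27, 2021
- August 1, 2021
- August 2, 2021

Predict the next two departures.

Every event lands on a Monday or Tuesday or Sunday (gaps cycle 1, 5, 1, 1, 5, 1).
So the schedule is: every Monday, Tuesday and Sunday.
Next Tuesday: August 3, 2021.
The following Sunday is August 8, 2021.

August 3, 2021; August 8, 2021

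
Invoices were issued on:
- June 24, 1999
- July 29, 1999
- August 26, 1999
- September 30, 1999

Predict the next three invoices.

October 28, 1999; November 25, 1999; December 30, 1999

All Thursdays; the gaps (35, 28, 35) vary with month length.
This is the last Thursday of each month.
October 1999 ends with Thursday October 28, 1999.
November 1999 ends with Thursday November 25, 1999.
December 1999 ends with Thursday December 30, 1999.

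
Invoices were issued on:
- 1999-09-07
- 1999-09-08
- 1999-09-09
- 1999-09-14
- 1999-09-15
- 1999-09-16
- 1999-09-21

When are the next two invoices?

The gap pattern 1, 1, 5, 1, 1, 5 repeats every 3 events.
These are the Tuesdays, Wednesdays and Thursdays of each week.
The following Wednesday is 1999-09-22.
The following Thursday is 1999-09-23.

1999-09-22, 1999-09-23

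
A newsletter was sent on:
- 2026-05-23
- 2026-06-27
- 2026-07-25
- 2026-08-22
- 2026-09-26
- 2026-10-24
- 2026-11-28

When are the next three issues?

2026-12-26, 2027-01-23, 2027-02-27

Gaps: 35, 28, 28, 35, 28, 35 days — a mix of 28 and 35. Every date is a Saturday.
Each is the 4th Saturday of its month.
4th Saturday of December 2026: 2026-12-26.
4th Saturday of January 2027: 2027-01-23.
February 2027 — 4th Saturday is 2027-02-27.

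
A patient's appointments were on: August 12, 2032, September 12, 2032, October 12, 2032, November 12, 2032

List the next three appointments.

The day-of-month is always 12 (31, 30, 31 days between events).
So this recurs on the 12th of each month.
Next: December 2032 → December 12, 2032.
Next: January 2033 → January 12, 2033.
February 2033: February 12, 2033.

December 12, 2032; January 12, 2033; February 12, 2033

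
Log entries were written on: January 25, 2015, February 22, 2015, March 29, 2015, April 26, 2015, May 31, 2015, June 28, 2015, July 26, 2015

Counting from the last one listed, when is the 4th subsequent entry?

November 29, 2015

Every date is a Sunday; gaps 28, 35, 28, 35, 28, 28 days.
Each is the last Sunday of its month (at least one falls on the 29th or later, ruling out '4th Sunday').
Last Sunday of August 2015: August 30, 2015.
September 2015 ends with Sunday September 27, 2015.
October 2015 ends with Sunday October 25, 2015.
November 2015 ends with Sunday November 29, 2015.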